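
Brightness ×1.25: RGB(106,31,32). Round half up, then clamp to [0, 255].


Multiply each channel by 1.25, round half up, clamp to [0, 255]
R: 106×1.25 = 132.5 → round → 133
G: 31×1.25 = 38.75 → round → 39
B: 32×1.25 = 40
= RGB(133, 39, 40)


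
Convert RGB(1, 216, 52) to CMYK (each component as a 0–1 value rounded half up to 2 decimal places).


R'=1/255≈0.0039, G'=216/255≈0.8471, B'=52/255≈0.2039
K = 1 - max(R',G',B') = 1 - 216/255 = 39/255 = 0.15294… → 0.15
(1-R'-K)/(1-K) simplifies to (max-R)/max with max = 216:
C = (216-1)/216 = 215/216 = 0.99537… → 1.00
M = (216-216)/216 = 0/216 = 0 → 0.00
Y = (216-52)/216 = 164/216 = 0.75925… → 0.76
= CMYK(1.00, 0.00, 0.76, 0.15)


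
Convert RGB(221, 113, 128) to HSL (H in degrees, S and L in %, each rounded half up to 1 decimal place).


Normalize: R'=221/255≈0.8667, G'=113/255≈0.4431, B'=128/255≈0.5020
Max=221/255, Min=113/255, Δ=Max-Min=108/255
L = (Max+Min)/2 = (221+113)/510 = 334/510 = 0.65490… → L = 65.5%
L > 0.5 → S = Δ/(2-Max-Min) = 108/(510-221-113) = 108/176 = 0.61363… → S = 61.4%
(the 1/255 factors cancel in S and H, so raw channel differences can be used)
Max is R' → H = 60 × (((G-B)/Δ) mod 6) = 60 × (((113-128)/108) mod 6)
  (-15)/108 = -0.1388…; negative, so add 6 → 5.8611…
  H = 60 × 5.8611… = 351.666…° → H = 351.7°
= HSL(351.7°, 61.4%, 65.5%)


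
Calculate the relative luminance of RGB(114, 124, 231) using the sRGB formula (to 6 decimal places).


Linearize each channel (sRGB transfer function): c = v/255; c_lin = c/12.92 if c ≤ 0.04045, else ((c+0.055)/1.055)^2.4
  R: 114/255 ≈ 0.447059 > 0.04045 → ((0.447059+0.055)/1.055)^2.4 ≈ 0.168269
  G: 124/255 ≈ 0.486275 > 0.04045 → ((0.486275+0.055)/1.055)^2.4 ≈ 0.201556
  B: 231/255 ≈ 0.905882 > 0.04045 → ((0.905882+0.055)/1.055)^2.4 ≈ 0.799103
R_lin = 0.168269, G_lin = 0.201556, B_lin = 0.799103
L = 0.2126×R + 0.7152×G + 0.0722×B
L = 0.2126×0.168269 + 0.7152×0.201556 + 0.0722×0.799103
L ≈ 0.237622


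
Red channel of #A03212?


Color: #A03212
R = A0 = 160
G = 32 = 50
B = 12 = 18
Red = 160


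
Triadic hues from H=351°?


Triadic: equally spaced at 120° intervals
H1 = 351°
H2 = (351 + 120) mod 360 = 111°
H3 = (351 + 240) mod 360 = 231°
Triadic = 351°, 111°, 231°


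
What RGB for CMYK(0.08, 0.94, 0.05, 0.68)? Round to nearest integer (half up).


R = 255 × (1-C) × (1-K) = 255 × 0.92 × 0.32 = 75.072 → 75
G = 255 × (1-M) × (1-K) = 255 × 0.06 × 0.32 = 4.896 → 5
B = 255 × (1-Y) × (1-K) = 255 × 0.95 × 0.32 = 77.52 → 78
= RGB(75, 5, 78)


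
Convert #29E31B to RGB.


29 → 41 (R)
E3 → 227 (G)
1B → 27 (B)
= RGB(41, 227, 27)


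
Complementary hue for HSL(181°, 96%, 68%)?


Complement = opposite side of color wheel = hue + 180°
H' = (181 + 180) mod 360 = 1°
S and L unchanged.
= HSL(1°, 96%, 68%)


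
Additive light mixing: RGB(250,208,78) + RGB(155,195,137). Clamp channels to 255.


Additive: each channel = min(255, C₁+C₂)
R: 250+155 = 405 → 255
G: 208+195 = 403 → 255
B: 78+137 = 215 → 215
= RGB(255, 255, 215)


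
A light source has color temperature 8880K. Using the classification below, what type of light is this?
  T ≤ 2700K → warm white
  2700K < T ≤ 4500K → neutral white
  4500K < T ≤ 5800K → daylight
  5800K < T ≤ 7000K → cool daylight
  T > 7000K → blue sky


Temperature: 8880K
8880K > 7000K → blue sky
Classification: blue sky


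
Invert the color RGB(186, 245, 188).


Invert: (255-R, 255-G, 255-B)
R: 255-186 = 69
G: 255-245 = 10
B: 255-188 = 67
= RGB(69, 10, 67)


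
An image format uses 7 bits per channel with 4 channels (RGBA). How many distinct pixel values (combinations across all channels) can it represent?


Total bits = 7 bits/channel × 4 channels = 28 bits
Distinct pixel values = 2^28
= 268,435,456 pixel values


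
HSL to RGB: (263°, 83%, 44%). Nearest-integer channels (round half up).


H=263°, S=0.83, L=0.44
C = (1-|2L-1|)×S = (1-|-0.12|)×0.83 = 0.7304
H' = H/60 = 263/60 ≈ 4.3833; X = C×(1-|H' mod 2 - 1|) ≈ 0.2800
m = L - C/2 = 0.44 - 0.3652 = 0.0748
Sector ⌊H'⌋ = 4 → (R',G',B') = (≈0.2800, 0.0, 0.7304)
RGB = ((R'+m)×255, (G'+m)×255, (B'+m)×255) = (90.4706, 19.074, 205.326)
Round half up → RGB(90, 19, 205)


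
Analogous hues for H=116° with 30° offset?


Base hue: 116°
Left analog: (116 - 30) mod 360 = 86°
Right analog: (116 + 30) mod 360 = 146°
Analogous hues = 86° and 146°


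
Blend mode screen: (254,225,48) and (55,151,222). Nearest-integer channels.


Screen: C = 255 - (255-A)×(255-B)/255, rounded to nearest integer
R: 255 - (255-254)×(255-55)/255 = 255 - 200/255 ≈ 255 - 0.784 = 254.216 → 254
G: 255 - (255-225)×(255-151)/255 = 255 - 3120/255 ≈ 255 - 12.235 = 242.765 → 243
B: 255 - (255-48)×(255-222)/255 = 255 - 6831/255 ≈ 255 - 26.788 = 228.212 → 228
= RGB(254, 243, 228)


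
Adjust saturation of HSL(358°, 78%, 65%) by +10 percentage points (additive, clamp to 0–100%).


Original S = 78%
Adjustment = +10 percentage points
New S = 78 + (10) = 88
Clamp to [0, 100] → 88
= HSL(358°, 88%, 65%)


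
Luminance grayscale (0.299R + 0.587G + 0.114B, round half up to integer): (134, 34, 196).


Gray = 0.299×R + 0.587×G + 0.114×B
Gray = 0.299×134 + 0.587×34 + 0.114×196
Gray = 40.066 + 19.958 + 22.344
Gray = 82.368 → round half up → 82
Gray = 82


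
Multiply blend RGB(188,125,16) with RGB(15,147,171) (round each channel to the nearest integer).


Multiply: C = A×B/255, rounded to nearest integer
R: 188×15/255 = 2820/255 ≈ 11.059 → 11
G: 125×147/255 = 18375/255 ≈ 72.059 → 72
B: 16×171/255 = 2736/255 ≈ 10.729 → 11
= RGB(11, 72, 11)


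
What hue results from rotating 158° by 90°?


New hue = (H + rotation) mod 360
New hue = (158 + 90) mod 360
= 248 mod 360
= 248°


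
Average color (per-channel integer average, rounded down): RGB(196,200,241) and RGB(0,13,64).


Midpoint: each channel = ⌊(C₁+C₂)/2⌋
R: ⌊(196+0)/2⌋ = 98
G: ⌊(200+13)/2⌋ = 106
B: ⌊(241+64)/2⌋ = 152
= RGB(98, 106, 152)


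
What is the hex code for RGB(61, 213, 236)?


R = 61 → 3D (hex)
G = 213 → D5 (hex)
B = 236 → EC (hex)
Hex = #3DD5EC


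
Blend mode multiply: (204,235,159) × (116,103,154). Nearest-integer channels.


Multiply: C = A×B/255, rounded to nearest integer
R: 204×116/255 = 23664/255 ≈ 92.800 → 93
G: 235×103/255 = 24205/255 ≈ 94.922 → 95
B: 159×154/255 = 24486/255 ≈ 96.024 → 96
= RGB(93, 95, 96)


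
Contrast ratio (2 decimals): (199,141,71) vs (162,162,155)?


Linearize each sRGB channel c=v/255: c/12.92 if c ≤ 0.04045 else ((c+0.055)/1.055)^2.4
L = 0.2126×R_lin + 0.7152×G_lin + 0.0722×B_lin
Color 1 (199,141,71):
  R=199: 199/255≈0.7804 > 0.04045 → ((0.7804+0.055)/1.055)^2.4 ≈ 0.57112
  G=141: 141/255≈0.5529 > 0.04045 → ((0.5529+0.055)/1.055)^2.4 ≈ 0.26636
  B=71: 71/255≈0.2784 > 0.04045 → ((0.2784+0.055)/1.055)^2.4 ≈ 0.06301
  L1 = 0.2126×0.57112 + 0.7152×0.26636 + 0.0722×0.06301 ≈ 0.31647
Color 2 (162,162,155):
  R=162: 162/255≈0.6353 > 0.04045 → ((0.6353+0.055)/1.055)^2.4 ≈ 0.36131
  G=162: 162/255≈0.6353 > 0.04045 → ((0.6353+0.055)/1.055)^2.4 ≈ 0.36131
  B=155: 155/255≈0.6078 > 0.04045 → ((0.6078+0.055)/1.055)^2.4 ≈ 0.32778
  L2 = 0.2126×0.36131 + 0.7152×0.36131 + 0.0722×0.32778 ≈ 0.35889
Lighter = 0.35889, Darker = 0.31647
Ratio = (L_lighter + 0.05) / (L_darker + 0.05)
Ratio = (0.35889 + 0.05) / (0.31647 + 0.05) = 0.40889 / 0.36647 ≈ 1.1157
Ratio ≈ 1.12:1


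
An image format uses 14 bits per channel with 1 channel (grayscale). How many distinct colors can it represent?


Total bits = 14 bits/channel × 1 channels = 14 bits
Distinct colors = 2^14
= 16,384 colors


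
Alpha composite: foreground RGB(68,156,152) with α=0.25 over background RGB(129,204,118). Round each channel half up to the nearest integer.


C = α×F + (1-α)×B, with 1-α = 0.75
R: 0.25×68 + 0.75×129 = 17.00 + 96.75 = 113.75 → 114
G: 0.25×156 + 0.75×204 = 39.00 + 153.00 = 192.00 → 192
B: 0.25×152 + 0.75×118 = 38.00 + 88.50 = 126.50 → 127
= RGB(114, 192, 127)


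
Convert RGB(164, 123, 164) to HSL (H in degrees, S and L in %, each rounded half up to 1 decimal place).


Normalize: R'=164/255≈0.6431, G'=123/255≈0.4824, B'=164/255≈0.6431
Max=164/255, Min=123/255, Δ=Max-Min=41/255
L = (Max+Min)/2 = (164+123)/510 = 287/510 = 0.56274… → L = 56.3%
L > 0.5 → S = Δ/(2-Max-Min) = 41/(510-164-123) = 41/223 = 0.18385… → S = 18.4%
(the 1/255 factors cancel in S and H, so raw channel differences can be used)
Max is R' → H = 60 × (((G-B)/Δ) mod 6) = 60 × (((123-164)/41) mod 6)
  (-41)/41 = -1; negative, so add 6 → 5
  H = 60 × 5 = 300° → H = 300.0°
= HSL(300.0°, 18.4%, 56.3%)


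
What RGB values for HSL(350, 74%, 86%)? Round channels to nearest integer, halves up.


H=350°, S=0.74, L=0.86
C = (1-|2L-1|)×S = (1-|0.72|)×0.74 = 0.2072
H' = H/60 = 350/60 ≈ 5.8333; X = C×(1-|H' mod 2 - 1|) ≈ 0.0345
m = L - C/2 = 0.86 - 0.1036 = 0.7564
Sector ⌊H'⌋ = 5 → (R',G',B') = (0.2072, 0.0, ≈0.0345)
RGB = ((R'+m)×255, (G'+m)×255, (B'+m)×255) = (245.718, 192.882, 201.688)
Round half up → RGB(246, 193, 202)


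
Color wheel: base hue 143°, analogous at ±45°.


Base hue: 143°
Left analog: (143 - 45) mod 360 = 98°
Right analog: (143 + 45) mod 360 = 188°
Analogous hues = 98° and 188°


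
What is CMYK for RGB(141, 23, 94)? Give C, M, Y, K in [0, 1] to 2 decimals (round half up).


R'=141/255≈0.5529, G'=23/255≈0.0902, B'=94/255≈0.3686
K = 1 - max(R',G',B') = 1 - 141/255 = 114/255 = 0.44705… → 0.45
(1-R'-K)/(1-K) simplifies to (max-R)/max with max = 141:
C = (141-141)/141 = 0/141 = 0 → 0.00
M = (141-23)/141 = 118/141 = 0.83687… → 0.84
Y = (141-94)/141 = 47/141 = 0.33333… → 0.33
= CMYK(0.00, 0.84, 0.33, 0.45)


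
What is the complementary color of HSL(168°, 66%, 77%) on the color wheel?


Complement = opposite side of color wheel = hue + 180°
H' = (168 + 180) mod 360 = 348°
S and L unchanged.
= HSL(348°, 66%, 77%)


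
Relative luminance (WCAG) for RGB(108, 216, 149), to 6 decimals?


Linearize each channel (sRGB transfer function): c = v/255; c_lin = c/12.92 if c ≤ 0.04045, else ((c+0.055)/1.055)^2.4
  R: 108/255 ≈ 0.423529 > 0.04045 → ((0.423529+0.055)/1.055)^2.4 ≈ 0.149960
  G: 216/255 ≈ 0.847059 > 0.04045 → ((0.847059+0.055)/1.055)^2.4 ≈ 0.686685
  B: 149/255 ≈ 0.584314 > 0.04045 → ((0.584314+0.055)/1.055)^2.4 ≈ 0.300544
R_lin = 0.149960, G_lin = 0.686685, B_lin = 0.300544
L = 0.2126×R + 0.7152×G + 0.0722×B
L = 0.2126×0.149960 + 0.7152×0.686685 + 0.0722×0.300544
L ≈ 0.544698


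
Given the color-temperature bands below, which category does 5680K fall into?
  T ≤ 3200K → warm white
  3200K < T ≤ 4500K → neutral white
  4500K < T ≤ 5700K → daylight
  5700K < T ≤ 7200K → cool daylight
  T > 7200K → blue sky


Temperature: 5680K
4500K < 5680K ≤ 5700K → daylight
Classification: daylight


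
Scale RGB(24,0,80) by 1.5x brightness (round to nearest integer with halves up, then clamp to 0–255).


Multiply each channel by 1.5, round half up, clamp to [0, 255]
R: 24×1.5 = 36
G: 0×1.5 = 0
B: 80×1.5 = 120
= RGB(36, 0, 120)


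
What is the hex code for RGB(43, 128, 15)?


R = 43 → 2B (hex)
G = 128 → 80 (hex)
B = 15 → 0F (hex)
Hex = #2B800F


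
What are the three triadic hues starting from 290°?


Triadic: equally spaced at 120° intervals
H1 = 290°
H2 = (290 + 120) mod 360 = 50°
H3 = (290 + 240) mod 360 = 170°
Triadic = 290°, 50°, 170°


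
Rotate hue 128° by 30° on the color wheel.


New hue = (H + rotation) mod 360
New hue = (128 + 30) mod 360
= 158 mod 360
= 158°


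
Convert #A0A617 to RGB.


A0 → 160 (R)
A6 → 166 (G)
17 → 23 (B)
= RGB(160, 166, 23)


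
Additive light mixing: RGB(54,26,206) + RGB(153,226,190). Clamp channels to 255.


Additive: each channel = min(255, C₁+C₂)
R: 54+153 = 207 → 207
G: 26+226 = 252 → 252
B: 206+190 = 396 → 255
= RGB(207, 252, 255)


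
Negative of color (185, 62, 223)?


Invert: (255-R, 255-G, 255-B)
R: 255-185 = 70
G: 255-62 = 193
B: 255-223 = 32
= RGB(70, 193, 32)


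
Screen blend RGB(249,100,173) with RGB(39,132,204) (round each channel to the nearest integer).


Screen: C = 255 - (255-A)×(255-B)/255, rounded to nearest integer
R: 255 - (255-249)×(255-39)/255 = 255 - 1296/255 ≈ 255 - 5.082 = 249.918 → 250
G: 255 - (255-100)×(255-132)/255 = 255 - 19065/255 ≈ 255 - 74.765 = 180.235 → 180
B: 255 - (255-173)×(255-204)/255 = 255 - 4182/255 ≈ 255 - 16.400 = 238.600 → 239
= RGB(250, 180, 239)


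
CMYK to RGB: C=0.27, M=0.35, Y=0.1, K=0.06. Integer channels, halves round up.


R = 255 × (1-C) × (1-K) = 255 × 0.73 × 0.94 = 174.981 → 175
G = 255 × (1-M) × (1-K) = 255 × 0.65 × 0.94 = 155.805 → 156
B = 255 × (1-Y) × (1-K) = 255 × 0.90 × 0.94 = 215.73 → 216
= RGB(175, 156, 216)


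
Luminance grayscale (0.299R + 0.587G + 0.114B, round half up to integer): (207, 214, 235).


Gray = 0.299×R + 0.587×G + 0.114×B
Gray = 0.299×207 + 0.587×214 + 0.114×235
Gray = 61.893 + 125.618 + 26.790
Gray = 214.301 → round half up → 214
Gray = 214


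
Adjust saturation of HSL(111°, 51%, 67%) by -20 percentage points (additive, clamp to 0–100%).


Original S = 51%
Adjustment = -20 percentage points
New S = 51 + (-20) = 31
Clamp to [0, 100] → 31
= HSL(111°, 31%, 67%)


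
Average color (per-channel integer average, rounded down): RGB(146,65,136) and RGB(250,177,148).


Midpoint: each channel = ⌊(C₁+C₂)/2⌋
R: ⌊(146+250)/2⌋ = 198
G: ⌊(65+177)/2⌋ = 121
B: ⌊(136+148)/2⌋ = 142
= RGB(198, 121, 142)


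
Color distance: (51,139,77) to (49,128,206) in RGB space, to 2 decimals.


d = √[(R₁-R₂)² + (G₁-G₂)² + (B₁-B₂)²]
d = √[(51-49)² + (139-128)² + (77-206)²]
d = √[4 + 121 + 16641]
d = √16766
d ≈ 129.48


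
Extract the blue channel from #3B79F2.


Color: #3B79F2
R = 3B = 59
G = 79 = 121
B = F2 = 242
Blue = 242


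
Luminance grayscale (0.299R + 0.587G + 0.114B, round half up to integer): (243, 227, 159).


Gray = 0.299×R + 0.587×G + 0.114×B
Gray = 0.299×243 + 0.587×227 + 0.114×159
Gray = 72.657 + 133.249 + 18.126
Gray = 224.032 → round half up → 224
Gray = 224


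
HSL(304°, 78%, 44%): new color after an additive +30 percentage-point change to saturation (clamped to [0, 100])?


Original S = 78%
Adjustment = +30 percentage points
New S = 78 + (30) = 108
Clamp to [0, 100] → 100
= HSL(304°, 100%, 44%)


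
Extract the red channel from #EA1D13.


Color: #EA1D13
R = EA = 234
G = 1D = 29
B = 13 = 19
Red = 234


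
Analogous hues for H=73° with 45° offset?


Base hue: 73°
Left analog: (73 - 45) mod 360 = 28°
Right analog: (73 + 45) mod 360 = 118°
Analogous hues = 28° and 118°


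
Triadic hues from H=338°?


Triadic: equally spaced at 120° intervals
H1 = 338°
H2 = (338 + 120) mod 360 = 98°
H3 = (338 + 240) mod 360 = 218°
Triadic = 338°, 98°, 218°


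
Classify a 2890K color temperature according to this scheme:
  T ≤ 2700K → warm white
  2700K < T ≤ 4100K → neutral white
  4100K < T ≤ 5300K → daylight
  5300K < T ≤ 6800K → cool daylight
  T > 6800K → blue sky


Temperature: 2890K
2700K < 2890K ≤ 4100K → neutral white
Classification: neutral white


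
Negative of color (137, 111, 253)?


Invert: (255-R, 255-G, 255-B)
R: 255-137 = 118
G: 255-111 = 144
B: 255-253 = 2
= RGB(118, 144, 2)


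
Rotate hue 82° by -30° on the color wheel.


New hue = (H + rotation) mod 360
New hue = (82 -30) mod 360
= 52 mod 360
= 52°


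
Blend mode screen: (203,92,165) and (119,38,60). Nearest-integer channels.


Screen: C = 255 - (255-A)×(255-B)/255, rounded to nearest integer
R: 255 - (255-203)×(255-119)/255 = 255 - 7072/255 ≈ 255 - 27.733 = 227.267 → 227
G: 255 - (255-92)×(255-38)/255 = 255 - 35371/255 ≈ 255 - 138.710 = 116.290 → 116
B: 255 - (255-165)×(255-60)/255 = 255 - 17550/255 ≈ 255 - 68.824 = 186.176 → 186
= RGB(227, 116, 186)


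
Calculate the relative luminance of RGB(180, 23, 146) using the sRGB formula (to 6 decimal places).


Linearize each channel (sRGB transfer function): c = v/255; c_lin = c/12.92 if c ≤ 0.04045, else ((c+0.055)/1.055)^2.4
  R: 180/255 ≈ 0.705882 > 0.04045 → ((0.705882+0.055)/1.055)^2.4 ≈ 0.456411
  G: 23/255 ≈ 0.090196 > 0.04045 → ((0.090196+0.055)/1.055)^2.4 ≈ 0.008568
  B: 146/255 ≈ 0.572549 > 0.04045 → ((0.572549+0.055)/1.055)^2.4 ≈ 0.287441
R_lin = 0.456411, G_lin = 0.008568, B_lin = 0.287441
L = 0.2126×R + 0.7152×G + 0.0722×B
L = 0.2126×0.456411 + 0.7152×0.008568 + 0.0722×0.287441
L ≈ 0.123914


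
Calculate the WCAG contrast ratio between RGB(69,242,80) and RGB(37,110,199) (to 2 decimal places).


Linearize each sRGB channel c=v/255: c/12.92 if c ≤ 0.04045 else ((c+0.055)/1.055)^2.4
L = 0.2126×R_lin + 0.7152×G_lin + 0.0722×B_lin
Color 1 (69,242,80):
  R=69: 69/255≈0.2706 > 0.04045 → ((0.2706+0.055)/1.055)^2.4 ≈ 0.05951
  G=242: 242/255≈0.9490 > 0.04045 → ((0.9490+0.055)/1.055)^2.4 ≈ 0.88792
  B=80: 80/255≈0.3137 > 0.04045 → ((0.3137+0.055)/1.055)^2.4 ≈ 0.08022
  L1 = 0.2126×0.05951 + 0.7152×0.88792 + 0.0722×0.08022 ≈ 0.65349
Color 2 (37,110,199):
  R=37: 37/255≈0.1451 > 0.04045 → ((0.1451+0.055)/1.055)^2.4 ≈ 0.01850
  G=110: 110/255≈0.4314 > 0.04045 → ((0.4314+0.055)/1.055)^2.4 ≈ 0.15593
  B=199: 199/255≈0.7804 > 0.04045 → ((0.7804+0.055)/1.055)^2.4 ≈ 0.57112
  L2 = 0.2126×0.01850 + 0.7152×0.15593 + 0.0722×0.57112 ≈ 0.15669
Lighter = 0.65349, Darker = 0.15669
Ratio = (L_lighter + 0.05) / (L_darker + 0.05)
Ratio = (0.65349 + 0.05) / (0.15669 + 0.05) = 0.70349 / 0.20669 ≈ 3.4036
Ratio ≈ 3.40:1


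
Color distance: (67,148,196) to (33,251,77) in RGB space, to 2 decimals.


d = √[(R₁-R₂)² + (G₁-G₂)² + (B₁-B₂)²]
d = √[(67-33)² + (148-251)² + (196-77)²]
d = √[1156 + 10609 + 14161]
d = √25926
d ≈ 161.02


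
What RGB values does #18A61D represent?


18 → 24 (R)
A6 → 166 (G)
1D → 29 (B)
= RGB(24, 166, 29)


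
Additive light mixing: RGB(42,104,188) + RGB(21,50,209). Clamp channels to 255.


Additive: each channel = min(255, C₁+C₂)
R: 42+21 = 63 → 63
G: 104+50 = 154 → 154
B: 188+209 = 397 → 255
= RGB(63, 154, 255)


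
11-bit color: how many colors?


Colors = 2^bits = 2^11
= 2,048 colors


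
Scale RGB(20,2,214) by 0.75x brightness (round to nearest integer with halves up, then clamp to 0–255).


Multiply each channel by 0.75, round half up, clamp to [0, 255]
R: 20×0.75 = 15
G: 2×0.75 = 1.5 → round → 2
B: 214×0.75 = 160.5 → round → 161
= RGB(15, 2, 161)


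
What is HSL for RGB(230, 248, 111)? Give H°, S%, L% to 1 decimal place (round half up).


Normalize: R'=230/255≈0.9020, G'=248/255≈0.9725, B'=111/255≈0.4353
Max=248/255, Min=111/255, Δ=Max-Min=137/255
L = (Max+Min)/2 = (248+111)/510 = 359/510 = 0.70392… → L = 70.4%
L > 0.5 → S = Δ/(2-Max-Min) = 137/(510-248-111) = 137/151 = 0.90728… → S = 90.7%
(the 1/255 factors cancel in S and H, so raw channel differences can be used)
Max is G' → H = 60 × ((B-R)/Δ + 2) = 60 × ((111-230)/137 + 2)
  -119/137 + 2 = -0.8686… + 2 = 1.1313…
  H = 60 × 1.1313… = 67.883…° → H = 67.9°
= HSL(67.9°, 90.7%, 70.4%)


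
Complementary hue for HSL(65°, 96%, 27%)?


Complement = opposite side of color wheel = hue + 180°
H' = (65 + 180) mod 360 = 245°
S and L unchanged.
= HSL(245°, 96%, 27%)


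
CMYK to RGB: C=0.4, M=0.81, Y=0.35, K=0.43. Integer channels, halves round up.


R = 255 × (1-C) × (1-K) = 255 × 0.60 × 0.57 = 87.21 → 87
G = 255 × (1-M) × (1-K) = 255 × 0.19 × 0.57 = 27.6165 → 28
B = 255 × (1-Y) × (1-K) = 255 × 0.65 × 0.57 = 94.4775 → 94
= RGB(87, 28, 94)


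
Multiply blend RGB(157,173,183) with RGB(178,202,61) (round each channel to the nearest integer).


Multiply: C = A×B/255, rounded to nearest integer
R: 157×178/255 = 27946/255 ≈ 109.592 → 110
G: 173×202/255 = 34946/255 ≈ 137.043 → 137
B: 183×61/255 = 11163/255 ≈ 43.776 → 44
= RGB(110, 137, 44)


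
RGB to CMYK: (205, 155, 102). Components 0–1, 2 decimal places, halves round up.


R'=205/255≈0.8039, G'=155/255≈0.6078, B'=102/255≈0.4000
K = 1 - max(R',G',B') = 1 - 205/255 = 50/255 = 0.19607… → 0.20
(1-R'-K)/(1-K) simplifies to (max-R)/max with max = 205:
C = (205-205)/205 = 0/205 = 0 → 0.00
M = (205-155)/205 = 50/205 = 0.24390… → 0.24
Y = (205-102)/205 = 103/205 = 0.50243… → 0.50
= CMYK(0.00, 0.24, 0.50, 0.20)


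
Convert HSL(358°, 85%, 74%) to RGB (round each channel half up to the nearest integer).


H=358°, S=0.85, L=0.74
C = (1-|2L-1|)×S = (1-|0.48|)×0.85 = 0.442
H' = H/60 = 358/60 ≈ 5.9667; X = C×(1-|H' mod 2 - 1|) ≈ 0.0147
m = L - C/2 = 0.74 - 0.221 = 0.519
Sector ⌊H'⌋ = 5 → (R',G',B') = (0.442, 0.0, ≈0.0147)
RGB = ((R'+m)×255, (G'+m)×255, (B'+m)×255) = (245.055, 132.345, 136.102)
Round half up → RGB(245, 132, 136)


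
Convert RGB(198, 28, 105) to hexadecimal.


R = 198 → C6 (hex)
G = 28 → 1C (hex)
B = 105 → 69 (hex)
Hex = #C61C69


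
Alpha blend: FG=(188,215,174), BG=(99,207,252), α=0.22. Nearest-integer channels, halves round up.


C = α×F + (1-α)×B, with 1-α = 0.78
R: 0.22×188 + 0.78×99 = 41.36 + 77.22 = 118.58 → 119
G: 0.22×215 + 0.78×207 = 47.30 + 161.46 = 208.76 → 209
B: 0.22×174 + 0.78×252 = 38.28 + 196.56 = 234.84 → 235
= RGB(119, 209, 235)


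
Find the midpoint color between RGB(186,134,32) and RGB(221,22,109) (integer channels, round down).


Midpoint: each channel = ⌊(C₁+C₂)/2⌋
R: ⌊(186+221)/2⌋ = 203
G: ⌊(134+22)/2⌋ = 78
B: ⌊(32+109)/2⌋ = 70
= RGB(203, 78, 70)


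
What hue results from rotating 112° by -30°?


New hue = (H + rotation) mod 360
New hue = (112 -30) mod 360
= 82 mod 360
= 82°


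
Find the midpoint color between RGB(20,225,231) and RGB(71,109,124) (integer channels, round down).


Midpoint: each channel = ⌊(C₁+C₂)/2⌋
R: ⌊(20+71)/2⌋ = 45
G: ⌊(225+109)/2⌋ = 167
B: ⌊(231+124)/2⌋ = 177
= RGB(45, 167, 177)


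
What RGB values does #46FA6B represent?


46 → 70 (R)
FA → 250 (G)
6B → 107 (B)
= RGB(70, 250, 107)


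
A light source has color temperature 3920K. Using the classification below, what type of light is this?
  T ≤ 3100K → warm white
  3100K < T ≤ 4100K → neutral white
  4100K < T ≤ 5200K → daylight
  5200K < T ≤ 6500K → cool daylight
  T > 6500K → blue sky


Temperature: 3920K
3100K < 3920K ≤ 4100K → neutral white
Classification: neutral white


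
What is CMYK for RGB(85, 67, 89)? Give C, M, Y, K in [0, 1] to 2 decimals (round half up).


R'=85/255≈0.3333, G'=67/255≈0.2627, B'=89/255≈0.3490
K = 1 - max(R',G',B') = 1 - 89/255 = 166/255 = 0.65098… → 0.65
(1-R'-K)/(1-K) simplifies to (max-R)/max with max = 89:
C = (89-85)/89 = 4/89 = 0.04494… → 0.04
M = (89-67)/89 = 22/89 = 0.24719… → 0.25
Y = (89-89)/89 = 0/89 = 0 → 0.00
= CMYK(0.04, 0.25, 0.00, 0.65)


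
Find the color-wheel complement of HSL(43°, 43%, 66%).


Complement = opposite side of color wheel = hue + 180°
H' = (43 + 180) mod 360 = 223°
S and L unchanged.
= HSL(223°, 43%, 66%)


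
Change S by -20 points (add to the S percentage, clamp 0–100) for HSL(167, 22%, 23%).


Original S = 22%
Adjustment = -20 percentage points
New S = 22 + (-20) = 2
Clamp to [0, 100] → 2
= HSL(167°, 2%, 23%)


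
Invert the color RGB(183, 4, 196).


Invert: (255-R, 255-G, 255-B)
R: 255-183 = 72
G: 255-4 = 251
B: 255-196 = 59
= RGB(72, 251, 59)


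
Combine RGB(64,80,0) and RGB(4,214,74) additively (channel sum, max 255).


Additive: each channel = min(255, C₁+C₂)
R: 64+4 = 68 → 68
G: 80+214 = 294 → 255
B: 0+74 = 74 → 74
= RGB(68, 255, 74)


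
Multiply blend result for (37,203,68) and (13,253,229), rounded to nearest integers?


Multiply: C = A×B/255, rounded to nearest integer
R: 37×13/255 = 481/255 ≈ 1.886 → 2
G: 203×253/255 = 51359/255 ≈ 201.408 → 201
B: 68×229/255 = 15572/255 ≈ 61.067 → 61
= RGB(2, 201, 61)


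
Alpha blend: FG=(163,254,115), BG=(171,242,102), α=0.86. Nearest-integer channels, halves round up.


C = α×F + (1-α)×B, with 1-α = 0.14
R: 0.86×163 + 0.14×171 = 140.18 + 23.94 = 164.12 → 164
G: 0.86×254 + 0.14×242 = 218.44 + 33.88 = 252.32 → 252
B: 0.86×115 + 0.14×102 = 98.90 + 14.28 = 113.18 → 113
= RGB(164, 252, 113)


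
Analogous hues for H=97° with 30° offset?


Base hue: 97°
Left analog: (97 - 30) mod 360 = 67°
Right analog: (97 + 30) mod 360 = 127°
Analogous hues = 67° and 127°


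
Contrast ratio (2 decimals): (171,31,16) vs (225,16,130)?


Linearize each sRGB channel c=v/255: c/12.92 if c ≤ 0.04045 else ((c+0.055)/1.055)^2.4
L = 0.2126×R_lin + 0.7152×G_lin + 0.0722×B_lin
Color 1 (171,31,16):
  R=171: 171/255≈0.6706 > 0.04045 → ((0.6706+0.055)/1.055)^2.4 ≈ 0.40724
  G=31: 31/255≈0.1216 > 0.04045 → ((0.1216+0.055)/1.055)^2.4 ≈ 0.01370
  B=16: 16/255≈0.0627 > 0.04045 → ((0.0627+0.055)/1.055)^2.4 ≈ 0.00518
  L1 = 0.2126×0.40724 + 0.7152×0.01370 + 0.0722×0.00518 ≈ 0.09675
Color 2 (225,16,130):
  R=225: 225/255≈0.8824 > 0.04045 → ((0.8824+0.055)/1.055)^2.4 ≈ 0.75294
  G=16: 16/255≈0.0627 > 0.04045 → ((0.0627+0.055)/1.055)^2.4 ≈ 0.00518
  B=130: 130/255≈0.5098 > 0.04045 → ((0.5098+0.055)/1.055)^2.4 ≈ 0.22323
  L2 = 0.2126×0.75294 + 0.7152×0.00518 + 0.0722×0.22323 ≈ 0.17990
Lighter = 0.17990, Darker = 0.09675
Ratio = (L_lighter + 0.05) / (L_darker + 0.05)
Ratio = (0.17990 + 0.05) / (0.09675 + 0.05) = 0.22990 / 0.14675 ≈ 1.5666
Ratio ≈ 1.57:1


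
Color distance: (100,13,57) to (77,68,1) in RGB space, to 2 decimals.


d = √[(R₁-R₂)² + (G₁-G₂)² + (B₁-B₂)²]
d = √[(100-77)² + (13-68)² + (57-1)²]
d = √[529 + 3025 + 3136]
d = √6690
d ≈ 81.79


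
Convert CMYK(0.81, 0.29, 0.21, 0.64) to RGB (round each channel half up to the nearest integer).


R = 255 × (1-C) × (1-K) = 255 × 0.19 × 0.36 = 17.442 → 17
G = 255 × (1-M) × (1-K) = 255 × 0.71 × 0.36 = 65.178 → 65
B = 255 × (1-Y) × (1-K) = 255 × 0.79 × 0.36 = 72.522 → 73
= RGB(17, 65, 73)


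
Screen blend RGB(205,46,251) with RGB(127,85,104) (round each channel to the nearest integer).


Screen: C = 255 - (255-A)×(255-B)/255, rounded to nearest integer
R: 255 - (255-205)×(255-127)/255 = 255 - 6400/255 ≈ 255 - 25.098 = 229.902 → 230
G: 255 - (255-46)×(255-85)/255 = 255 - 35530/255 ≈ 255 - 139.333 = 115.667 → 116
B: 255 - (255-251)×(255-104)/255 = 255 - 604/255 ≈ 255 - 2.369 = 252.631 → 253
= RGB(230, 116, 253)


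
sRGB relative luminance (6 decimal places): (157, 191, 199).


Linearize each channel (sRGB transfer function): c = v/255; c_lin = c/12.92 if c ≤ 0.04045, else ((c+0.055)/1.055)^2.4
  R: 157/255 ≈ 0.615686 > 0.04045 → ((0.615686+0.055)/1.055)^2.4 ≈ 0.337164
  G: 191/255 ≈ 0.749020 > 0.04045 → ((0.749020+0.055)/1.055)^2.4 ≈ 0.520996
  B: 199/255 ≈ 0.780392 > 0.04045 → ((0.780392+0.055)/1.055)^2.4 ≈ 0.571125
R_lin = 0.337164, G_lin = 0.520996, B_lin = 0.571125
L = 0.2126×R + 0.7152×G + 0.0722×B
L = 0.2126×0.337164 + 0.7152×0.520996 + 0.0722×0.571125
L ≈ 0.485532


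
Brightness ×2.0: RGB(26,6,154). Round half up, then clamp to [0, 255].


Multiply each channel by 2.0, round half up, clamp to [0, 255]
R: 26×2.0 = 52
G: 6×2.0 = 12
B: 154×2.0 = 308 → clamp → 255
= RGB(52, 12, 255)


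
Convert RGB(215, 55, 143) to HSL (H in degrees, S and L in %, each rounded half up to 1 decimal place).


Normalize: R'=215/255≈0.8431, G'=55/255≈0.2157, B'=143/255≈0.5608
Max=215/255, Min=55/255, Δ=Max-Min=160/255
L = (Max+Min)/2 = (215+55)/510 = 270/510 = 0.52941… → L = 52.9%
L > 0.5 → S = Δ/(2-Max-Min) = 160/(510-215-55) = 160/240 = 0.66666… → S = 66.7%
(the 1/255 factors cancel in S and H, so raw channel differences can be used)
Max is R' → H = 60 × (((G-B)/Δ) mod 6) = 60 × (((55-143)/160) mod 6)
  (-88)/160 = -0.55; negative, so add 6 → 5.45
  H = 60 × 5.45 = 327° → H = 327.0°
= HSL(327.0°, 66.7%, 52.9%)


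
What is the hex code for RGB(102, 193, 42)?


R = 102 → 66 (hex)
G = 193 → C1 (hex)
B = 42 → 2A (hex)
Hex = #66C12A


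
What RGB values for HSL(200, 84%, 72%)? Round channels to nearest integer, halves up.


H=200°, S=0.84, L=0.72
C = (1-|2L-1|)×S = (1-|0.44|)×0.84 = 0.4704
H' = H/60 = 200/60 ≈ 3.3333; X = C×(1-|H' mod 2 - 1|) = 0.3136
m = L - C/2 = 0.72 - 0.2352 = 0.4848
Sector ⌊H'⌋ = 3 → (R',G',B') = (0.0, 0.3136, 0.4704)
RGB = ((R'+m)×255, (G'+m)×255, (B'+m)×255) = (123.624, 203.592, 243.576)
Round half up → RGB(124, 204, 244)


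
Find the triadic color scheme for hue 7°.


Triadic: equally spaced at 120° intervals
H1 = 7°
H2 = (7 + 120) mod 360 = 127°
H3 = (7 + 240) mod 360 = 247°
Triadic = 7°, 127°, 247°


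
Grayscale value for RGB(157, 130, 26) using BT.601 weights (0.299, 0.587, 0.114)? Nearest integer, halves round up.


Gray = 0.299×R + 0.587×G + 0.114×B
Gray = 0.299×157 + 0.587×130 + 0.114×26
Gray = 46.943 + 76.310 + 2.964
Gray = 126.217 → round half up → 126
Gray = 126


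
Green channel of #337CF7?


Color: #337CF7
R = 33 = 51
G = 7C = 124
B = F7 = 247
Green = 124


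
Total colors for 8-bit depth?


Colors = 2^bits = 2^8
= 256 colors


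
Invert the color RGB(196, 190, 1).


Invert: (255-R, 255-G, 255-B)
R: 255-196 = 59
G: 255-190 = 65
B: 255-1 = 254
= RGB(59, 65, 254)


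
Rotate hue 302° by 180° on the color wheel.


New hue = (H + rotation) mod 360
New hue = (302 + 180) mod 360
= 482 mod 360
= 122°


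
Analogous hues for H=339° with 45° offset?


Base hue: 339°
Left analog: (339 - 45) mod 360 = 294°
Right analog: (339 + 45) mod 360 = 24°
Analogous hues = 294° and 24°


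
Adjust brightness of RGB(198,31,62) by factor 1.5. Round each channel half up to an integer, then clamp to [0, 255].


Multiply each channel by 1.5, round half up, clamp to [0, 255]
R: 198×1.5 = 297 → clamp → 255
G: 31×1.5 = 46.5 → round → 47
B: 62×1.5 = 93
= RGB(255, 47, 93)


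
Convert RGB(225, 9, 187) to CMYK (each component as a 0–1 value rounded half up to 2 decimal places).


R'=225/255≈0.8824, G'=9/255≈0.0353, B'=187/255≈0.7333
K = 1 - max(R',G',B') = 1 - 225/255 = 30/255 = 0.11764… → 0.12
(1-R'-K)/(1-K) simplifies to (max-R)/max with max = 225:
C = (225-225)/225 = 0/225 = 0 → 0.00
M = (225-9)/225 = 216/225 = 0.96 → 0.96
Y = (225-187)/225 = 38/225 = 0.16888… → 0.17
= CMYK(0.00, 0.96, 0.17, 0.12)


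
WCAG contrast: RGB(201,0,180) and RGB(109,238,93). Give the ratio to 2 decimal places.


Linearize each sRGB channel c=v/255: c/12.92 if c ≤ 0.04045 else ((c+0.055)/1.055)^2.4
L = 0.2126×R_lin + 0.7152×G_lin + 0.0722×B_lin
Color 1 (201,0,180):
  R=201: 201/255≈0.7882 > 0.04045 → ((0.7882+0.055)/1.055)^2.4 ≈ 0.58408
  G=0: 0/255≈0.0000 ≤ 0.04045 → 0.0000/12.92 ≈ 0.00000
  B=180: 180/255≈0.7059 > 0.04045 → ((0.7059+0.055)/1.055)^2.4 ≈ 0.45641
  L1 = 0.2126×0.58408 + 0.7152×0.00000 + 0.0722×0.45641 ≈ 0.15713
Color 2 (109,238,93):
  R=109: 109/255≈0.4275 > 0.04045 → ((0.4275+0.055)/1.055)^2.4 ≈ 0.15293
  G=238: 238/255≈0.9333 > 0.04045 → ((0.9333+0.055)/1.055)^2.4 ≈ 0.85499
  B=93: 93/255≈0.3647 > 0.04045 → ((0.3647+0.055)/1.055)^2.4 ≈ 0.10946
  L2 = 0.2126×0.15293 + 0.7152×0.85499 + 0.0722×0.10946 ≈ 0.65191
Lighter = 0.65191, Darker = 0.15713
Ratio = (L_lighter + 0.05) / (L_darker + 0.05)
Ratio = (0.65191 + 0.05) / (0.15713 + 0.05) = 0.70191 / 0.20713 ≈ 3.3888
Ratio ≈ 3.39:1


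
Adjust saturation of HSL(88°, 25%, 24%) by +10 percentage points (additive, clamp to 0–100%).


Original S = 25%
Adjustment = +10 percentage points
New S = 25 + (10) = 35
Clamp to [0, 100] → 35
= HSL(88°, 35%, 24%)


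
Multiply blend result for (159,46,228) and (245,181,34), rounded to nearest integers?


Multiply: C = A×B/255, rounded to nearest integer
R: 159×245/255 = 38955/255 ≈ 152.765 → 153
G: 46×181/255 = 8326/255 ≈ 32.651 → 33
B: 228×34/255 = 7752/255 ≈ 30.400 → 30
= RGB(153, 33, 30)


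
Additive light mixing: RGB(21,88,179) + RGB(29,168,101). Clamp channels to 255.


Additive: each channel = min(255, C₁+C₂)
R: 21+29 = 50 → 50
G: 88+168 = 256 → 255
B: 179+101 = 280 → 255
= RGB(50, 255, 255)


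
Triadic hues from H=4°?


Triadic: equally spaced at 120° intervals
H1 = 4°
H2 = (4 + 120) mod 360 = 124°
H3 = (4 + 240) mod 360 = 244°
Triadic = 4°, 124°, 244°


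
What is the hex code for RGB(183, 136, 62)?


R = 183 → B7 (hex)
G = 136 → 88 (hex)
B = 62 → 3E (hex)
Hex = #B7883E


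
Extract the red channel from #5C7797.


Color: #5C7797
R = 5C = 92
G = 77 = 119
B = 97 = 151
Red = 92


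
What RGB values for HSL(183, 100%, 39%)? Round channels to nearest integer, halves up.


H=183°, S=1.00, L=0.39
C = (1-|2L-1|)×S = (1-|-0.22|)×1.00 = 0.78
H' = H/60 = 183/60 ≈ 3.0500; X = C×(1-|H' mod 2 - 1|) = 0.741
m = L - C/2 = 0.39 - 0.39 = 0
Sector ⌊H'⌋ = 3 → (R',G',B') = (0.0, 0.741, 0.78)
RGB = ((R'+m)×255, (G'+m)×255, (B'+m)×255) = (0.0, 188.955, 198.9)
Round half up → RGB(0, 189, 199)


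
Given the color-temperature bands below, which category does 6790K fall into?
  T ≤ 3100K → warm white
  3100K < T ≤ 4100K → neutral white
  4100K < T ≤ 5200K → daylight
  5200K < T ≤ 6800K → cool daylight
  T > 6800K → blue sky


Temperature: 6790K
5200K < 6790K ≤ 6800K → cool daylight
Classification: cool daylight


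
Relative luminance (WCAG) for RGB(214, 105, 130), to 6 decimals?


Linearize each channel (sRGB transfer function): c = v/255; c_lin = c/12.92 if c ≤ 0.04045, else ((c+0.055)/1.055)^2.4
  R: 214/255 ≈ 0.839216 > 0.04045 → ((0.839216+0.055)/1.055)^2.4 ≈ 0.672443
  G: 105/255 ≈ 0.411765 > 0.04045 → ((0.411765+0.055)/1.055)^2.4 ≈ 0.141263
  B: 130/255 ≈ 0.509804 > 0.04045 → ((0.509804+0.055)/1.055)^2.4 ≈ 0.223228
R_lin = 0.672443, G_lin = 0.141263, B_lin = 0.223228
L = 0.2126×R + 0.7152×G + 0.0722×B
L = 0.2126×0.672443 + 0.7152×0.141263 + 0.0722×0.223228
L ≈ 0.260110


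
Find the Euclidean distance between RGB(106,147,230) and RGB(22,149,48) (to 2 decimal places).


d = √[(R₁-R₂)² + (G₁-G₂)² + (B₁-B₂)²]
d = √[(106-22)² + (147-149)² + (230-48)²]
d = √[7056 + 4 + 33124]
d = √40184
d ≈ 200.46


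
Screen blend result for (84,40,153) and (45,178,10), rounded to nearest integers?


Screen: C = 255 - (255-A)×(255-B)/255, rounded to nearest integer
R: 255 - (255-84)×(255-45)/255 = 255 - 35910/255 ≈ 255 - 140.824 = 114.176 → 114
G: 255 - (255-40)×(255-178)/255 = 255 - 16555/255 ≈ 255 - 64.922 = 190.078 → 190
B: 255 - (255-153)×(255-10)/255 = 255 - 24990/255 ≈ 255 - 98.000 = 157.000 → 157
= RGB(114, 190, 157)


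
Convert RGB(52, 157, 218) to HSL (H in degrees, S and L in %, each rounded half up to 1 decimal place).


Normalize: R'=52/255≈0.2039, G'=157/255≈0.6157, B'=218/255≈0.8549
Max=218/255, Min=52/255, Δ=Max-Min=166/255
L = (Max+Min)/2 = (218+52)/510 = 270/510 = 0.52941… → L = 52.9%
L > 0.5 → S = Δ/(2-Max-Min) = 166/(510-218-52) = 166/240 = 0.69166… → S = 69.2%
(the 1/255 factors cancel in S and H, so raw channel differences can be used)
Max is B' → H = 60 × ((R-G)/Δ + 4) = 60 × ((52-157)/166 + 4)
  -105/166 + 4 = -0.6325… + 4 = 3.3674…
  H = 60 × 3.3674… = 202.048…° → H = 202.0°
= HSL(202.0°, 69.2%, 52.9%)


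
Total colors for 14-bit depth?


Colors = 2^bits = 2^14
= 16,384 colors


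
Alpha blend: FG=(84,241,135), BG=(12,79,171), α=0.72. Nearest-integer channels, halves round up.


C = α×F + (1-α)×B, with 1-α = 0.28
R: 0.72×84 + 0.28×12 = 60.48 + 3.36 = 63.84 → 64
G: 0.72×241 + 0.28×79 = 173.52 + 22.12 = 195.64 → 196
B: 0.72×135 + 0.28×171 = 97.20 + 47.88 = 145.08 → 145
= RGB(64, 196, 145)


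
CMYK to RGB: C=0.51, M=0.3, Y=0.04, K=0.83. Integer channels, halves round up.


R = 255 × (1-C) × (1-K) = 255 × 0.49 × 0.17 = 21.2415 → 21
G = 255 × (1-M) × (1-K) = 255 × 0.70 × 0.17 = 30.345 → 30
B = 255 × (1-Y) × (1-K) = 255 × 0.96 × 0.17 = 41.616 → 42
= RGB(21, 30, 42)


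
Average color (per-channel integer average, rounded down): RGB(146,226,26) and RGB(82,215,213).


Midpoint: each channel = ⌊(C₁+C₂)/2⌋
R: ⌊(146+82)/2⌋ = 114
G: ⌊(226+215)/2⌋ = 220
B: ⌊(26+213)/2⌋ = 119
= RGB(114, 220, 119)


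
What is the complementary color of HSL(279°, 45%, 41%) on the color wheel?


Complement = opposite side of color wheel = hue + 180°
H' = (279 + 180) mod 360 = 99°
S and L unchanged.
= HSL(99°, 45%, 41%)


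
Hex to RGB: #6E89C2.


6E → 110 (R)
89 → 137 (G)
C2 → 194 (B)
= RGB(110, 137, 194)


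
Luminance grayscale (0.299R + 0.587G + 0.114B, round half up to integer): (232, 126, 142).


Gray = 0.299×R + 0.587×G + 0.114×B
Gray = 0.299×232 + 0.587×126 + 0.114×142
Gray = 69.368 + 73.962 + 16.188
Gray = 159.518 → round half up → 160
Gray = 160


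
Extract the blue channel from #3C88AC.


Color: #3C88AC
R = 3C = 60
G = 88 = 136
B = AC = 172
Blue = 172


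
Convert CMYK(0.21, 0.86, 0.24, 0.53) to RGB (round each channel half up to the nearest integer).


R = 255 × (1-C) × (1-K) = 255 × 0.79 × 0.47 = 94.6815 → 95
G = 255 × (1-M) × (1-K) = 255 × 0.14 × 0.47 = 16.779 → 17
B = 255 × (1-Y) × (1-K) = 255 × 0.76 × 0.47 = 91.086 → 91
= RGB(95, 17, 91)


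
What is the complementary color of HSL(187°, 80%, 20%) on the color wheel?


Complement = opposite side of color wheel = hue + 180°
H' = (187 + 180) mod 360 = 7°
S and L unchanged.
= HSL(7°, 80%, 20%)


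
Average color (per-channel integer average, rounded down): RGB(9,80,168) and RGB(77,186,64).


Midpoint: each channel = ⌊(C₁+C₂)/2⌋
R: ⌊(9+77)/2⌋ = 43
G: ⌊(80+186)/2⌋ = 133
B: ⌊(168+64)/2⌋ = 116
= RGB(43, 133, 116)


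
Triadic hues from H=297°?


Triadic: equally spaced at 120° intervals
H1 = 297°
H2 = (297 + 120) mod 360 = 57°
H3 = (297 + 240) mod 360 = 177°
Triadic = 297°, 57°, 177°


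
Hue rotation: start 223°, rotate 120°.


New hue = (H + rotation) mod 360
New hue = (223 + 120) mod 360
= 343 mod 360
= 343°


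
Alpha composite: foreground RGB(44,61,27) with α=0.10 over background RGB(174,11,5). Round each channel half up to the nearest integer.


C = α×F + (1-α)×B, with 1-α = 0.90
R: 0.10×44 + 0.90×174 = 4.40 + 156.60 = 161.00 → 161
G: 0.10×61 + 0.90×11 = 6.10 + 9.90 = 16.00 → 16
B: 0.10×27 + 0.90×5 = 2.70 + 4.50 = 7.20 → 7
= RGB(161, 16, 7)


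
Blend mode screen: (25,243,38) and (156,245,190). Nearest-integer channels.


Screen: C = 255 - (255-A)×(255-B)/255, rounded to nearest integer
R: 255 - (255-25)×(255-156)/255 = 255 - 22770/255 ≈ 255 - 89.294 = 165.706 → 166
G: 255 - (255-243)×(255-245)/255 = 255 - 120/255 ≈ 255 - 0.471 = 254.529 → 255
B: 255 - (255-38)×(255-190)/255 = 255 - 14105/255 ≈ 255 - 55.314 = 199.686 → 200
= RGB(166, 255, 200)


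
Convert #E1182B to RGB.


E1 → 225 (R)
18 → 24 (G)
2B → 43 (B)
= RGB(225, 24, 43)


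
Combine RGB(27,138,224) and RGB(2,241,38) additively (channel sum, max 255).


Additive: each channel = min(255, C₁+C₂)
R: 27+2 = 29 → 29
G: 138+241 = 379 → 255
B: 224+38 = 262 → 255
= RGB(29, 255, 255)


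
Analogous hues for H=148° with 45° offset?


Base hue: 148°
Left analog: (148 - 45) mod 360 = 103°
Right analog: (148 + 45) mod 360 = 193°
Analogous hues = 103° and 193°
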